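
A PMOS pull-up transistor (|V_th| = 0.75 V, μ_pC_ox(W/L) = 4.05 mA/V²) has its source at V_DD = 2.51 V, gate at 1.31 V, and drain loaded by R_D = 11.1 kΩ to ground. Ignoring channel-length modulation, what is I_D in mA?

V_SG = V_DD − V_G = 2.51 − 1.31 = 1.2 V, so V_ov = 1.2 − 0.75 = 0.45 V.
Assume saturation: I_D = ½ k_p V_ov² = 0.5 × 4.05 × 0.45² = 0.41 mA, giving V_SD = V_DD − I_D R_D = 2.51 − 0.41 × 11.1 = -2.04 V.
But -2.04 V < V_ov = 0.45 V, so the device is actually in triode.
In triode I_D = k_p[V_ov V_SD − ½ V_SD²] and I_D = (V_DD − V_SD)/R_D. Equating: 22.5 V_SD² − 21.23 V_SD + 2.51 = 0, giving V_SD = 0.139 V (the root below V_ov).
I_D = (2.51 − 0.139) / 11.1 = 0.214 mA.

I_D = 0.214 mA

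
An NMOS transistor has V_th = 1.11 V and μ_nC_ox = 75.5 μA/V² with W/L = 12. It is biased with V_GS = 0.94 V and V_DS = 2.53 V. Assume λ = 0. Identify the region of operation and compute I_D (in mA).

V_GS = 0.94 V < V_th = 1.11 V, so the transistor is in cutoff.

Cutoff; I_D = 0 mA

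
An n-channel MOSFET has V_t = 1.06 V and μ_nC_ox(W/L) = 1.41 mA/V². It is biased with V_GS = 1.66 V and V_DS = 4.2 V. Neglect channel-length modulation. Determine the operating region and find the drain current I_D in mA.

Saturation; I_D = 0.254 mA

V_ov = V_GS − V_t = 1.66 − 1.06 = 0.6 V.
Since V_DS = 4.2 V ≥ V_ov = 0.6 V, the device is in saturation.
I_D = ½ k_n V_ov² = 0.5 × 1.41 × 0.6² = 0.254 mA.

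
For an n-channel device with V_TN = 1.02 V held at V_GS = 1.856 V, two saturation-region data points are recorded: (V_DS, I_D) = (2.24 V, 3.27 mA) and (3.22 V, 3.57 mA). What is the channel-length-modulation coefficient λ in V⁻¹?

With V_GS fixed, I_D ∝ (1 + λ V_DS) in saturation, so I_D2/I_D1 = (1 + λ V_DS2)/(1 + λ V_DS1).
3.57/3.27 = 1.092 = (1 + 3.22 λ)/(1 + 2.24 λ).
Solving: λ (I_D1 V_DS2 − I_D2 V_DS1) = I_D2 − I_D1, so λ = (3.57 − 3.27) / (3.27 × 3.22 − 3.57 × 2.24) = 0.3 / 2.53 = 0.118 V⁻¹.

λ = 0.118 V⁻¹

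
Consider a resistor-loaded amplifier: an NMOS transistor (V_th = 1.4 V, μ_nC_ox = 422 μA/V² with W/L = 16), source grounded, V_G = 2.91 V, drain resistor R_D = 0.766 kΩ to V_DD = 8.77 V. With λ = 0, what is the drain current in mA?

V_GS = V_G = 2.91 V, so V_ov = 2.91 − 1.4 = 1.51 V.
k_n = μ_nC_ox · (W/L) = 6.752 mA/V².
Assume saturation: I_D = ½ k_n V_ov² = 0.5 × 6.752 × 1.51² = 7.7 mA, giving V_DS = V_DD − I_D R_D = 8.77 − 7.7 × 0.766 = 2.87 V.
V_DS = 2.87 V ≥ V_ov = 1.51 V, confirming saturation.

I_D = 7.70 mA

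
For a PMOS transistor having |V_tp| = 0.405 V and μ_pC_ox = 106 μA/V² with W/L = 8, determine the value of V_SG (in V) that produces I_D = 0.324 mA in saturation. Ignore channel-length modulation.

V_SG = 1.28 V

k_p = μ_pC_ox · (W/L) = 0.848 mA/V².
In saturation I_D = ½ k_p (V_SG − |V_tp|)², so V_SG − |V_tp| = √(2 I_D / k_p) = √(2 × 0.324 / 0.848) = 0.874 V.
V_SG = 0.405 + 0.874 = 1.28 V.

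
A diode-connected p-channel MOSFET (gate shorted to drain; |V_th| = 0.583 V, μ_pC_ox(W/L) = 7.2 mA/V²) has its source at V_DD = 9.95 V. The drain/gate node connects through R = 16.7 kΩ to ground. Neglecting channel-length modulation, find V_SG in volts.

With gate tied to drain, V_SG = V_SD ≥ V_SG − |V_th|, so the device is in saturation.
KCL at the drain: ½ k_p (V_SG − |V_th|)² = (V_DD − V_SG)/R.
Let x = V_SG − 0.583. Then 60.1 x² + x − 9.367 = 0, giving x = 0.386 V (positive root), so V_SG = 0.969 V.
I_D = (V_DD − V_SG)/R = (9.95 − 0.969) / 16.7 = 0.538 mA.

V_SG = 0.969 V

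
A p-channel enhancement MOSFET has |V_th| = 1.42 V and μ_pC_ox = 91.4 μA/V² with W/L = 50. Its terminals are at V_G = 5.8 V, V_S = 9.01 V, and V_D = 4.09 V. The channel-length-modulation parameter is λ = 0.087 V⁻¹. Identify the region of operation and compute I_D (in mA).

Saturation; I_D = 10.5 mA

V_SG = V_S − V_G = 9.01 − 5.8 = 3.21 V; V_SD = V_S − V_D = 9.01 − 4.09 = 4.92 V.
k_p = μ_pC_ox · (W/L) = 4.57 mA/V².
V_ov = V_SG − |V_th| = 3.21 − 1.42 = 1.79 V.
Since V_SD = 4.92 V ≥ V_ov = 1.79 V, the device is in saturation.
I_D = ½ k_p V_ov² (1 + λ V_SD) = 0.5 × 4.57 × 1.79² × (1 + 0.087 × 4.92) = 10.5 mA.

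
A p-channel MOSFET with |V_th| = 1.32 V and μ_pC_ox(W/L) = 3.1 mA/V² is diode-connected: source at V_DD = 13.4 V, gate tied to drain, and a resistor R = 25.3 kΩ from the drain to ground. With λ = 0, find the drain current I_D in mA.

I_D = 0.456 mA

With gate tied to drain, V_SG = V_SD ≥ V_SG − |V_th|, so the device is in saturation.
KCL at the drain: ½ k_p (V_SG − |V_th|)² = (V_DD − V_SG)/R.
Let x = V_SG − 1.32. Then 39.2 x² + x − 12.08 = 0, giving x = 0.542 V (positive root), so V_SG = 1.86 V.
I_D = (V_DD − V_SG)/R = (13.4 − 1.86) / 25.3 = 0.456 mA.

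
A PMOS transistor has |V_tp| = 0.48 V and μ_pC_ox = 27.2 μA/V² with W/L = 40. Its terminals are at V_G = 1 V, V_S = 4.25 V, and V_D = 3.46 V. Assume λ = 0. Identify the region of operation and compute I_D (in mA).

V_SG = V_S − V_G = 4.25 − 1 = 3.25 V; V_SD = V_S − V_D = 4.25 − 3.46 = 0.79 V.
k_p = μ_pC_ox · (W/L) = 1.088 mA/V².
V_ov = V_SG − |V_tp| = 3.25 − 0.48 = 2.77 V.
Since V_SD = 0.79 V < V_ov = 2.77 V, the device is in the triode region.
I_D = k_p [V_ov · V_SD − ½ V_SD²] = 1.088 × [2.77 × 0.79 − 0.5 × 0.79²] = 2.04 mA.

Triode; I_D = 2.04 mA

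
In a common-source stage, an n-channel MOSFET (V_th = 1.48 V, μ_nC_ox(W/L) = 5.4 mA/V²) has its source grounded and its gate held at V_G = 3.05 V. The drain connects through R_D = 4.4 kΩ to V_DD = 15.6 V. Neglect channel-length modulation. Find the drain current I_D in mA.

I_D = 3.44 mA

V_GS = V_G = 3.05 V, so V_ov = 3.05 − 1.48 = 1.57 V.
Assume saturation: I_D = ½ k_n V_ov² = 0.5 × 5.4 × 1.57² = 6.66 mA, giving V_DS = V_DD − I_D R_D = 15.6 − 6.66 × 4.4 = -13.7 V.
But -13.7 V < V_ov = 1.57 V, so the device is actually in triode.
In triode I_D = k_n[V_ov V_DS − ½ V_DS²] and I_D = (V_DD − V_DS)/R_D. Equating: 11.9 V_DS² − 38.3 V_DS + 15.6 = 0, giving V_DS = 0.478 V (the root below V_ov).
I_D = (15.6 − 0.478) / 4.4 = 3.44 mA.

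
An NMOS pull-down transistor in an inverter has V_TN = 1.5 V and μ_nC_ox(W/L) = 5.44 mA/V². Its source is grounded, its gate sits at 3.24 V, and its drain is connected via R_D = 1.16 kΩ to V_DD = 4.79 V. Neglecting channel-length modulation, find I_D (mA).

I_D = 3.74 mA

V_GS = V_G = 3.24 V, so V_ov = 3.24 − 1.5 = 1.74 V.
Assume saturation: I_D = ½ k_n V_ov² = 0.5 × 5.44 × 1.74² = 8.24 mA, giving V_DS = V_DD − I_D R_D = 4.79 − 8.24 × 1.16 = -4.76 V.
But -4.76 V < V_ov = 1.74 V, so the device is actually in triode.
In triode I_D = k_n[V_ov V_DS − ½ V_DS²] and I_D = (V_DD − V_DS)/R_D. Equating: 3.16 V_DS² − 11.98 V_DS + 4.79 = 0, giving V_DS = 0.454 V (the root below V_ov).
I_D = (4.79 − 0.454) / 1.16 = 3.74 mA.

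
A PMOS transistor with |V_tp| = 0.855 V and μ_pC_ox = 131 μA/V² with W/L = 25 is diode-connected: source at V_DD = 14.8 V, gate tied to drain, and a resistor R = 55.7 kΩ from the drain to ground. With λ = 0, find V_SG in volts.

V_SG = 1.24 V

With gate tied to drain, V_SG = V_SD ≥ V_SG − |V_tp|, so the device is in saturation.
k_p = μ_pC_ox · (W/L) = 3.275 mA/V².
KCL at the drain: ½ k_p (V_SG − |V_tp|)² = (V_DD − V_SG)/R.
Let x = V_SG − 0.855. Then 91.2 x² + x − 13.95 = 0, giving x = 0.386 V (positive root), so V_SG = 1.24 V.
I_D = (V_DD − V_SG)/R = (14.8 − 1.24) / 55.7 = 0.243 mA.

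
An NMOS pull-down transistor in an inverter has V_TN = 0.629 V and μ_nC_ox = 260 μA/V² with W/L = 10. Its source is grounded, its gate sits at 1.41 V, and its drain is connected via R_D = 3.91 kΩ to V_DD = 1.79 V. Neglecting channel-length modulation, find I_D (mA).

V_GS = V_G = 1.41 V, so V_ov = 1.41 − 0.629 = 0.781 V.
k_n = μ_nC_ox · (W/L) = 2.6 mA/V².
Assume saturation: I_D = ½ k_n V_ov² = 0.5 × 2.6 × 0.781² = 0.793 mA, giving V_DS = V_DD − I_D R_D = 1.79 − 0.793 × 3.91 = -1.31 V.
But -1.31 V < V_ov = 0.781 V, so the device is actually in triode.
In triode I_D = k_n[V_ov V_DS − ½ V_DS²] and I_D = (V_DD − V_DS)/R_D. Equating: 5.08 V_DS² − 8.94 V_DS + 1.79 = 0, giving V_DS = 0.23 V (the root below V_ov).
I_D = (1.79 − 0.23) / 3.91 = 0.399 mA.

I_D = 0.399 mA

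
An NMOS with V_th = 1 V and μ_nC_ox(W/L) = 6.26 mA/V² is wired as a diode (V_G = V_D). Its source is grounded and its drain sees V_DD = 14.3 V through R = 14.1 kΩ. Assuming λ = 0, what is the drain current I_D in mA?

I_D = 0.905 mA

With gate tied to drain, V_GS = V_DS ≥ V_GS − V_th, so the device is in saturation.
KCL at the drain: ½ k_n (V_GS − V_th)² = (V_DD − V_GS)/R.
Let x = V_GS − 1. Then 44.1 x² + x − 13.3 = 0, giving x = 0.538 V (positive root), so V_GS = 1.54 V.
I_D = (V_DD − V_GS)/R = (14.3 − 1.54) / 14.1 = 0.905 mA.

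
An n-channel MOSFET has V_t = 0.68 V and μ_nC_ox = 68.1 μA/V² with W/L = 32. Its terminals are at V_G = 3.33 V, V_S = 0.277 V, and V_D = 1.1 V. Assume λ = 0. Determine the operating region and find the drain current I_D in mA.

V_GS = V_G − V_S = 3.33 − 0.277 = 3.05 V; V_DS = V_D − V_S = 1.1 − 0.277 = 0.823 V.
k_n = μ_nC_ox · (W/L) = 2.179 mA/V².
V_ov = V_GS − V_t = 3.05 − 0.68 = 2.37 V.
Since V_DS = 0.823 V < V_ov = 2.37 V, the device is in the triode region.
I_D = k_n [V_ov · V_DS − ½ V_DS²] = 2.179 × [2.37 × 0.823 − 0.5 × 0.823²] = 3.52 mA.

Triode; I_D = 3.52 mA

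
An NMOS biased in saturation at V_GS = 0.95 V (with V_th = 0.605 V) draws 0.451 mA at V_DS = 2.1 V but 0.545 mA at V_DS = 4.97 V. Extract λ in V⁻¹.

With V_GS fixed, I_D ∝ (1 + λ V_DS) in saturation, so I_D2/I_D1 = (1 + λ V_DS2)/(1 + λ V_DS1).
0.545/0.451 = 1.208 = (1 + 4.97 λ)/(1 + 2.1 λ).
Solving: λ (I_D1 V_DS2 − I_D2 V_DS1) = I_D2 − I_D1, so λ = (0.545 − 0.451) / (0.451 × 4.97 − 0.545 × 2.1) = 0.094 / 1.1 = 0.0857 V⁻¹.

λ = 0.0857 V⁻¹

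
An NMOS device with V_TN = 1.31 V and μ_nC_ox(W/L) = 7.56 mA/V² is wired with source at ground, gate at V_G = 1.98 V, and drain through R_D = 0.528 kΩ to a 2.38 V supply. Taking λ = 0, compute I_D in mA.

V_GS = V_G = 1.98 V, so V_ov = 1.98 − 1.31 = 0.67 V.
Assume saturation: I_D = ½ k_n V_ov² = 0.5 × 7.56 × 0.67² = 1.7 mA, giving V_DS = V_DD − I_D R_D = 2.38 − 1.7 × 0.528 = 1.48 V.
V_DS = 1.48 V ≥ V_ov = 0.67 V, confirming saturation.

I_D = 1.70 mA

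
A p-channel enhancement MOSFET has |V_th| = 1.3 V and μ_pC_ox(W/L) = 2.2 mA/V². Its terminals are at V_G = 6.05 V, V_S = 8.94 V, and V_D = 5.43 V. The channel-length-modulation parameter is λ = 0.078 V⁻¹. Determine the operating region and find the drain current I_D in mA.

Saturation; I_D = 3.54 mA

V_SG = V_S − V_G = 8.94 − 6.05 = 2.89 V; V_SD = V_S − V_D = 8.94 − 5.43 = 3.51 V.
V_ov = V_SG − |V_th| = 2.89 − 1.3 = 1.59 V.
Since V_SD = 3.51 V ≥ V_ov = 1.59 V, the device is in saturation.
I_D = ½ k_p V_ov² (1 + λ V_SD) = 0.5 × 2.2 × 1.59² × (1 + 0.078 × 3.51) = 3.54 mA.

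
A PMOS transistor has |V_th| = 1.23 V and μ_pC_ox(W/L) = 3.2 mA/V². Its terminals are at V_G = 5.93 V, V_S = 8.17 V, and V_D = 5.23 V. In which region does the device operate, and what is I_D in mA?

Saturation; I_D = 1.63 mA

V_SG = V_S − V_G = 8.17 − 5.93 = 2.24 V; V_SD = V_S − V_D = 8.17 − 5.23 = 2.94 V.
V_ov = V_SG − |V_th| = 2.24 − 1.23 = 1.01 V.
Since V_SD = 2.94 V ≥ V_ov = 1.01 V, the device is in saturation.
I_D = ½ k_p V_ov² = 0.5 × 3.2 × 1.01² = 1.63 mA.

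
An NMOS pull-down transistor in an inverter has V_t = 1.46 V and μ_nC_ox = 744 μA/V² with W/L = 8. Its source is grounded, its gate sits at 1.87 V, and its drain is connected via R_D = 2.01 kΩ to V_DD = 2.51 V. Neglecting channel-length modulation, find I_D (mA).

I_D = 0.500 mA

V_GS = V_G = 1.87 V, so V_ov = 1.87 − 1.46 = 0.41 V.
k_n = μ_nC_ox · (W/L) = 5.952 mA/V².
Assume saturation: I_D = ½ k_n V_ov² = 0.5 × 5.952 × 0.41² = 0.5 mA, giving V_DS = V_DD − I_D R_D = 2.51 − 0.5 × 2.01 = 1.5 V.
V_DS = 1.5 V ≥ V_ov = 0.41 V, confirming saturation.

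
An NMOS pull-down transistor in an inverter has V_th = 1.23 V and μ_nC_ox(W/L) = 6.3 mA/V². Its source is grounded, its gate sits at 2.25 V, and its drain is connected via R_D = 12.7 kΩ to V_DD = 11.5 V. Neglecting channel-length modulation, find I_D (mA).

I_D = 0.894 mA

V_GS = V_G = 2.25 V, so V_ov = 2.25 − 1.23 = 1.02 V.
Assume saturation: I_D = ½ k_n V_ov² = 0.5 × 6.3 × 1.02² = 3.28 mA, giving V_DS = V_DD − I_D R_D = 11.5 − 3.28 × 12.7 = -30.1 V.
But -30.1 V < V_ov = 1.02 V, so the device is actually in triode.
In triode I_D = k_n[V_ov V_DS − ½ V_DS²] and I_D = (V_DD − V_DS)/R_D. Equating: 40 V_DS² − 82.61 V_DS + 11.5 = 0, giving V_DS = 0.15 V (the root below V_ov).
I_D = (11.5 − 0.15) / 12.7 = 0.894 mA.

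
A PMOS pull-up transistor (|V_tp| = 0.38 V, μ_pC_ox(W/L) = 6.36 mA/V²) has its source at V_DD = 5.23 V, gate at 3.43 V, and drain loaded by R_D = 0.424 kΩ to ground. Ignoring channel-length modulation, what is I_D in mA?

V_SG = V_DD − V_G = 5.23 − 3.43 = 1.8 V, so V_ov = 1.8 − 0.38 = 1.42 V.
Assume saturation: I_D = ½ k_p V_ov² = 0.5 × 6.36 × 1.42² = 6.41 mA, giving V_SD = V_DD − I_D R_D = 5.23 − 6.41 × 0.424 = 2.51 V.
V_SD = 2.51 V ≥ V_ov = 1.42 V, confirming saturation.

I_D = 6.41 mA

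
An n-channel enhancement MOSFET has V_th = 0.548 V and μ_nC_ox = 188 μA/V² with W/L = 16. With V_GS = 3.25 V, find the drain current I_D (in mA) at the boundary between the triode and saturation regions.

I_D = 11.0 mA

At the boundary V_DS = V_ov = V_GS − V_th = 3.25 − 0.548 = 2.7 V.
k_n = μ_nC_ox · (W/L) = 3.008 mA/V².
I_D = ½ k_n V_ov² = 0.5 × 3.008 × 2.7² = 11 mA.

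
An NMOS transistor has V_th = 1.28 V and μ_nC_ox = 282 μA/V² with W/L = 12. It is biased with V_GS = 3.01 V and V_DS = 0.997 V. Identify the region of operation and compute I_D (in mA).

Triode; I_D = 4.15 mA

k_n = μ_nC_ox · (W/L) = 3.384 mA/V².
V_ov = V_GS − V_th = 3.01 − 1.28 = 1.73 V.
Since V_DS = 0.997 V < V_ov = 1.73 V, the device is in the triode region.
I_D = k_n [V_ov · V_DS − ½ V_DS²] = 3.384 × [1.73 × 0.997 − 0.5 × 0.997²] = 4.15 mA.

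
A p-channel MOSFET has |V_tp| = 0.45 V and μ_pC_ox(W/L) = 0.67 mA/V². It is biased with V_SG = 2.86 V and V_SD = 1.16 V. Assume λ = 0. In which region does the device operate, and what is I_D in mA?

Triode; I_D = 1.42 mA

V_ov = V_SG − |V_tp| = 2.86 − 0.45 = 2.41 V.
Since V_SD = 1.16 V < V_ov = 2.41 V, the device is in the triode region.
I_D = k_p [V_ov · V_SD − ½ V_SD²] = 0.67 × [2.41 × 1.16 − 0.5 × 1.16²] = 1.42 mA.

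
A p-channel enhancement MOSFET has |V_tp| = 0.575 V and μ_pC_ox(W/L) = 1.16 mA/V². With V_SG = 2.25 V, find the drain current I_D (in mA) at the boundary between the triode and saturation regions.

I_D = 1.63 mA

At the boundary V_SD = V_ov = V_SG − |V_tp| = 2.25 − 0.575 = 1.68 V.
I_D = ½ k_p V_ov² = 0.5 × 1.16 × 1.68² = 1.63 mA.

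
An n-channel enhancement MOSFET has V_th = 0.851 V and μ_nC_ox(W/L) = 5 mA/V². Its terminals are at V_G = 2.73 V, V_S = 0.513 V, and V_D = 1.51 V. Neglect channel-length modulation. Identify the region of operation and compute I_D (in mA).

Triode; I_D = 4.32 mA

V_GS = V_G − V_S = 2.73 − 0.513 = 2.22 V; V_DS = V_D − V_S = 1.51 − 0.513 = 0.997 V.
V_ov = V_GS − V_th = 2.22 − 0.851 = 1.37 V.
Since V_DS = 0.997 V < V_ov = 1.37 V, the device is in the triode region.
I_D = k_n [V_ov · V_DS − ½ V_DS²] = 5 × [1.37 × 0.997 − 0.5 × 0.997²] = 4.32 mA.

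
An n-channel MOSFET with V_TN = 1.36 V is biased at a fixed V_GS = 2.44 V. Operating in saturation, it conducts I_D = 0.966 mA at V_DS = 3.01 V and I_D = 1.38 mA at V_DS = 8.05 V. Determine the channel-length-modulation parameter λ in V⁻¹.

With V_GS fixed, I_D ∝ (1 + λ V_DS) in saturation, so I_D2/I_D1 = (1 + λ V_DS2)/(1 + λ V_DS1).
1.38/0.966 = 1.429 = (1 + 8.05 λ)/(1 + 3.01 λ).
Solving: λ (I_D1 V_DS2 − I_D2 V_DS1) = I_D2 − I_D1, so λ = (1.38 − 0.966) / (0.966 × 8.05 − 1.38 × 3.01) = 0.414 / 3.62 = 0.114 V⁻¹.

λ = 0.114 V⁻¹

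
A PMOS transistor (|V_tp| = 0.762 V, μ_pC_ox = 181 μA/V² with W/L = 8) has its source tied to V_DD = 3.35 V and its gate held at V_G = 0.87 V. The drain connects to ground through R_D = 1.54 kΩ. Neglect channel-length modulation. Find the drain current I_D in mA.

I_D = 1.61 mA

V_SG = V_DD − V_G = 3.35 − 0.87 = 2.48 V, so V_ov = 2.48 − 0.762 = 1.72 V.
k_p = μ_pC_ox · (W/L) = 1.448 mA/V².
Assume saturation: I_D = ½ k_p V_ov² = 0.5 × 1.448 × 1.72² = 2.14 mA, giving V_SD = V_DD − I_D R_D = 3.35 − 2.14 × 1.54 = 0.0592 V.
But 0.0592 V < V_ov = 1.72 V, so the device is actually in triode.
In triode I_D = k_p[V_ov V_SD − ½ V_SD²] and I_D = (V_DD − V_SD)/R_D. Equating: 1.11 V_SD² − 4.831 V_SD + 3.35 = 0, giving V_SD = 0.867 V (the root below V_ov).
I_D = (3.35 − 0.867) / 1.54 = 1.61 mA.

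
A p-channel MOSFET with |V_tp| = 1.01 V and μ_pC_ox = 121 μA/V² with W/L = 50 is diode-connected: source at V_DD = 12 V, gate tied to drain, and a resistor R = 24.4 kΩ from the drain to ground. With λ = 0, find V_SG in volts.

With gate tied to drain, V_SG = V_SD ≥ V_SG − |V_tp|, so the device is in saturation.
k_p = μ_pC_ox · (W/L) = 6.05 mA/V².
KCL at the drain: ½ k_p (V_SG − |V_tp|)² = (V_DD − V_SG)/R.
Let x = V_SG − 1.01. Then 73.8 x² + x − 10.99 = 0, giving x = 0.379 V (positive root), so V_SG = 1.39 V.
I_D = (V_DD − V_SG)/R = (12 − 1.39) / 24.4 = 0.435 mA.

V_SG = 1.39 V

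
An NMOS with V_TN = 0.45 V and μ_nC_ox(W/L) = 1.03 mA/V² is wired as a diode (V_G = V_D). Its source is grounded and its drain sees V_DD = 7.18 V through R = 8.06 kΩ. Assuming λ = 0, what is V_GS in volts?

V_GS = 1.61 V

With gate tied to drain, V_GS = V_DS ≥ V_GS − V_TN, so the device is in saturation.
KCL at the drain: ½ k_n (V_GS − V_TN)² = (V_DD − V_GS)/R.
Let x = V_GS − 0.45. Then 4.15 x² + x − 6.73 = 0, giving x = 1.16 V (positive root), so V_GS = 1.61 V.
I_D = (V_DD − V_GS)/R = (7.18 − 1.61) / 8.06 = 0.691 mA.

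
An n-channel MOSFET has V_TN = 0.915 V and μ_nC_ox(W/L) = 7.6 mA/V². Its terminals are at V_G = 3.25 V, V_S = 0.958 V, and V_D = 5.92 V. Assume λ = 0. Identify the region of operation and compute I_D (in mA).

V_GS = V_G − V_S = 3.25 − 0.958 = 2.29 V; V_DS = V_D − V_S = 5.92 − 0.958 = 4.96 V.
V_ov = V_GS − V_TN = 2.29 − 0.915 = 1.38 V.
Since V_DS = 4.96 V ≥ V_ov = 1.38 V, the device is in saturation.
I_D = ½ k_n V_ov² = 0.5 × 7.6 × 1.38² = 7.21 mA.

Saturation; I_D = 7.21 mA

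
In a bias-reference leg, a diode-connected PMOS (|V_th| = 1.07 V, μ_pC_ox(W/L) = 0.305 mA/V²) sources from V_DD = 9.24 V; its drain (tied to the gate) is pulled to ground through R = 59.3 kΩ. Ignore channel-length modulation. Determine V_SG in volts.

V_SG = 1.97 V

With gate tied to drain, V_SG = V_SD ≥ V_SG − |V_th|, so the device is in saturation.
KCL at the drain: ½ k_p (V_SG − |V_th|)² = (V_DD − V_SG)/R.
Let x = V_SG − 1.07. Then 9.04 x² + x − 8.17 = 0, giving x = 0.897 V (positive root), so V_SG = 1.97 V.
I_D = (V_DD − V_SG)/R = (9.24 − 1.97) / 59.3 = 0.123 mA.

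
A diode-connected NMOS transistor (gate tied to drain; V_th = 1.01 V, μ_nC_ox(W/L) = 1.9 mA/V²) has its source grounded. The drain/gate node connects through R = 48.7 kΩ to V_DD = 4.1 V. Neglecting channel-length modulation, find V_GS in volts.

V_GS = 1.26 V

With gate tied to drain, V_GS = V_DS ≥ V_GS − V_th, so the device is in saturation.
KCL at the drain: ½ k_n (V_GS − V_th)² = (V_DD − V_GS)/R.
Let x = V_GS − 1.01. Then 46.3 x² + x − 3.09 = 0, giving x = 0.248 V (positive root), so V_GS = 1.26 V.
I_D = (V_DD − V_GS)/R = (4.1 − 1.26) / 48.7 = 0.0584 mA.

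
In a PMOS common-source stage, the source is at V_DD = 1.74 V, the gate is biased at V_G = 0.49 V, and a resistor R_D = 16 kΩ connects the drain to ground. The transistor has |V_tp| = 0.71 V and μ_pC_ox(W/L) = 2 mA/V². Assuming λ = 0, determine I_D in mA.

I_D = 0.102 mA

V_SG = V_DD − V_G = 1.74 − 0.49 = 1.25 V, so V_ov = 1.25 − 0.71 = 0.54 V.
Assume saturation: I_D = ½ k_p V_ov² = 0.5 × 2 × 0.54² = 0.292 mA, giving V_SD = V_DD − I_D R_D = 1.74 − 0.292 × 16 = -2.93 V.
But -2.93 V < V_ov = 0.54 V, so the device is actually in triode.
In triode I_D = k_p[V_ov V_SD − ½ V_SD²] and I_D = (V_DD − V_SD)/R_D. Equating: 16 V_SD² − 18.28 V_SD + 1.74 = 0, giving V_SD = 0.105 V (the root below V_ov).
I_D = (1.74 − 0.105) / 16 = 0.102 mA.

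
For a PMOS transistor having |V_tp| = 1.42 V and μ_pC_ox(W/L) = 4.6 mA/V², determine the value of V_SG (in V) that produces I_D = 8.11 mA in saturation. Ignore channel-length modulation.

V_SG = 3.30 V

In saturation I_D = ½ k_p (V_SG − |V_tp|)², so V_SG − |V_tp| = √(2 I_D / k_p) = √(2 × 8.11 / 4.6) = 1.88 V.
V_SG = 1.42 + 1.88 = 3.3 V.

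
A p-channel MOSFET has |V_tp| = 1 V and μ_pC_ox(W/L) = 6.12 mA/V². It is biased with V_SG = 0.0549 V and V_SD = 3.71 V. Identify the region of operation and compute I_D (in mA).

V_SG = 0.0549 V < |V_tp| = 1 V, so the transistor is in cutoff.

Cutoff; I_D = 0 mA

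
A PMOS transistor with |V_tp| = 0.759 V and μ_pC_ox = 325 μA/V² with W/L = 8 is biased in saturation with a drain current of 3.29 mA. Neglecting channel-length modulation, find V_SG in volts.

k_p = μ_pC_ox · (W/L) = 2.6 mA/V².
In saturation I_D = ½ k_p (V_SG − |V_tp|)², so V_SG − |V_tp| = √(2 I_D / k_p) = √(2 × 3.29 / 2.6) = 1.59 V.
V_SG = 0.759 + 1.59 = 2.35 V.

V_SG = 2.35 V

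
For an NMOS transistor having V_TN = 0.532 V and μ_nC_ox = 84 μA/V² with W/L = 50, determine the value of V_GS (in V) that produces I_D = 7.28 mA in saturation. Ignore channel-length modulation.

V_GS = 2.39 V

k_n = μ_nC_ox · (W/L) = 4.2 mA/V².
In saturation I_D = ½ k_n (V_GS − V_TN)², so V_GS − V_TN = √(2 I_D / k_n) = √(2 × 7.28 / 4.2) = 1.86 V.
V_GS = 0.532 + 1.86 = 2.39 V.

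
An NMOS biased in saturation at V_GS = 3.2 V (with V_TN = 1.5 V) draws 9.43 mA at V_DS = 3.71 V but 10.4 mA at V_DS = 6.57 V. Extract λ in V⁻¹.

λ = 0.0415 V⁻¹

With V_GS fixed, I_D ∝ (1 + λ V_DS) in saturation, so I_D2/I_D1 = (1 + λ V_DS2)/(1 + λ V_DS1).
10.4/9.43 = 1.103 = (1 + 6.57 λ)/(1 + 3.71 λ).
Solving: λ (I_D1 V_DS2 − I_D2 V_DS1) = I_D2 − I_D1, so λ = (10.4 − 9.43) / (9.43 × 6.57 − 10.4 × 3.71) = 0.97 / 23.4 = 0.0415 V⁻¹.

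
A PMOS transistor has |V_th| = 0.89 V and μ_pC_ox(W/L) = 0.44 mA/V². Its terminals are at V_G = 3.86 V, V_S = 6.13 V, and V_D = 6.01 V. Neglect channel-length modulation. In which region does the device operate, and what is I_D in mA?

Triode; I_D = 0.0697 mA

V_SG = V_S − V_G = 6.13 − 3.86 = 2.27 V; V_SD = V_S − V_D = 6.13 − 6.01 = 0.12 V.
V_ov = V_SG − |V_th| = 2.27 − 0.89 = 1.38 V.
Since V_SD = 0.12 V < V_ov = 1.38 V, the device is in the triode region.
I_D = k_p [V_ov · V_SD − ½ V_SD²] = 0.44 × [1.38 × 0.12 − 0.5 × 0.12²] = 0.0697 mA.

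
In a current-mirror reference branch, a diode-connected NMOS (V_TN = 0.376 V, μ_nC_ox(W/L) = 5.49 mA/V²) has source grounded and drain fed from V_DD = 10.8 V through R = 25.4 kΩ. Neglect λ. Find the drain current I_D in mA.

With gate tied to drain, V_GS = V_DS ≥ V_GS − V_TN, so the device is in saturation.
KCL at the drain: ½ k_n (V_GS − V_TN)² = (V_DD − V_GS)/R.
Let x = V_GS − 0.376. Then 69.7 x² + x − 10.42 = 0, giving x = 0.38 V (positive root), so V_GS = 0.756 V.
I_D = (V_DD − V_GS)/R = (10.8 − 0.756) / 25.4 = 0.395 mA.

I_D = 0.395 mA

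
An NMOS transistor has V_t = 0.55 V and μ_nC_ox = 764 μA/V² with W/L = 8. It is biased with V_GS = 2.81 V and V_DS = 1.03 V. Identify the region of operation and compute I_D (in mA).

k_n = μ_nC_ox · (W/L) = 6.112 mA/V².
V_ov = V_GS − V_t = 2.81 − 0.55 = 2.26 V.
Since V_DS = 1.03 V < V_ov = 2.26 V, the device is in the triode region.
I_D = k_n [V_ov · V_DS − ½ V_DS²] = 6.112 × [2.26 × 1.03 − 0.5 × 1.03²] = 11 mA.

Triode; I_D = 11.0 mA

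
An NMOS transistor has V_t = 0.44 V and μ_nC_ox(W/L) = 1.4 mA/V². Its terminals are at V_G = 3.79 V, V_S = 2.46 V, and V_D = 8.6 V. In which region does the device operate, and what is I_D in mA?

V_GS = V_G − V_S = 3.79 − 2.46 = 1.33 V; V_DS = V_D − V_S = 8.6 − 2.46 = 6.14 V.
V_ov = V_GS − V_t = 1.33 − 0.44 = 0.89 V.
Since V_DS = 6.14 V ≥ V_ov = 0.89 V, the device is in saturation.
I_D = ½ k_n V_ov² = 0.5 × 1.4 × 0.89² = 0.554 mA.

Saturation; I_D = 0.554 mA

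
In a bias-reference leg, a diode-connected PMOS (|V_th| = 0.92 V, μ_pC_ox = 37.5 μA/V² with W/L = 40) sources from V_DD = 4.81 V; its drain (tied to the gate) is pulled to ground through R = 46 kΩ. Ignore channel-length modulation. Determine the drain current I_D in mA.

I_D = 0.0776 mA

With gate tied to drain, V_SG = V_SD ≥ V_SG − |V_th|, so the device is in saturation.
k_p = μ_pC_ox · (W/L) = 1.5 mA/V².
KCL at the drain: ½ k_p (V_SG − |V_th|)² = (V_DD − V_SG)/R.
Let x = V_SG − 0.92. Then 34.5 x² + x − 3.89 = 0, giving x = 0.322 V (positive root), so V_SG = 1.24 V.
I_D = (V_DD − V_SG)/R = (4.81 − 1.24) / 46 = 0.0776 mA.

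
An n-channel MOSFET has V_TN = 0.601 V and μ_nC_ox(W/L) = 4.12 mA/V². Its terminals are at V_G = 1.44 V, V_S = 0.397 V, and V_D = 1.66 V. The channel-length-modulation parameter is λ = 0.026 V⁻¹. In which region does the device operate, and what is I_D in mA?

V_GS = V_G − V_S = 1.44 − 0.397 = 1.04 V; V_DS = V_D − V_S = 1.66 − 0.397 = 1.26 V.
V_ov = V_GS − V_TN = 1.04 − 0.601 = 0.442 V.
Since V_DS = 1.26 V ≥ V_ov = 0.442 V, the device is in saturation.
I_D = ½ k_n V_ov² (1 + λ V_DS) = 0.5 × 4.12 × 0.442² × (1 + 0.026 × 1.26) = 0.416 mA.

Saturation; I_D = 0.416 mA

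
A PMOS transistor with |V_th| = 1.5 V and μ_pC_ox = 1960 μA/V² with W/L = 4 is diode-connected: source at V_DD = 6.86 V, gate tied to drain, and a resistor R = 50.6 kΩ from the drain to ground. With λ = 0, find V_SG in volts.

V_SG = 1.66 V

With gate tied to drain, V_SG = V_SD ≥ V_SG − |V_th|, so the device is in saturation.
k_p = μ_pC_ox · (W/L) = 7.84 mA/V².
KCL at the drain: ½ k_p (V_SG − |V_th|)² = (V_DD − V_SG)/R.
Let x = V_SG − 1.5. Then 198 x² + x − 5.36 = 0, giving x = 0.162 V (positive root), so V_SG = 1.66 V.
I_D = (V_DD − V_SG)/R = (6.86 − 1.66) / 50.6 = 0.103 mA.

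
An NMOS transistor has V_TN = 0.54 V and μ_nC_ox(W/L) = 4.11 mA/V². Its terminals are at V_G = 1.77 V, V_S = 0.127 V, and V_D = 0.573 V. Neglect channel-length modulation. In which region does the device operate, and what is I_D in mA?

V_GS = V_G − V_S = 1.77 − 0.127 = 1.64 V; V_DS = V_D − V_S = 0.573 − 0.127 = 0.446 V.
V_ov = V_GS − V_TN = 1.64 − 0.54 = 1.1 V.
Since V_DS = 0.446 V < V_ov = 1.1 V, the device is in the triode region.
I_D = k_n [V_ov · V_DS − ½ V_DS²] = 4.11 × [1.1 × 0.446 − 0.5 × 0.446²] = 1.61 mA.

Triode; I_D = 1.61 mA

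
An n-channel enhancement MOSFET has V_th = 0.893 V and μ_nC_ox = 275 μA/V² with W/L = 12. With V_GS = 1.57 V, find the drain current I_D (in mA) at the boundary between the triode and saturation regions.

At the boundary V_DS = V_ov = V_GS − V_th = 1.57 − 0.893 = 0.677 V.
k_n = μ_nC_ox · (W/L) = 3.3 mA/V².
I_D = ½ k_n V_ov² = 0.5 × 3.3 × 0.677² = 0.756 mA.

I_D = 0.756 mA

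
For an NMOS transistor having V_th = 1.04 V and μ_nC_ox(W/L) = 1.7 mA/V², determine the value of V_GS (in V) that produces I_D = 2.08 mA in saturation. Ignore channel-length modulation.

In saturation I_D = ½ k_n (V_GS − V_th)², so V_GS − V_th = √(2 I_D / k_n) = √(2 × 2.08 / 1.7) = 1.56 V.
V_GS = 1.04 + 1.56 = 2.6 V.

V_GS = 2.60 V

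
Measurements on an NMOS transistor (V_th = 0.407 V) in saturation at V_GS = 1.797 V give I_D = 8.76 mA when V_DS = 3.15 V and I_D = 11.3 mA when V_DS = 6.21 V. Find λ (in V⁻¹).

λ = 0.135 V⁻¹

With V_GS fixed, I_D ∝ (1 + λ V_DS) in saturation, so I_D2/I_D1 = (1 + λ V_DS2)/(1 + λ V_DS1).
11.3/8.76 = 1.29 = (1 + 6.21 λ)/(1 + 3.15 λ).
Solving: λ (I_D1 V_DS2 − I_D2 V_DS1) = I_D2 − I_D1, so λ = (11.3 − 8.76) / (8.76 × 6.21 − 11.3 × 3.15) = 2.54 / 18.8 = 0.135 V⁻¹.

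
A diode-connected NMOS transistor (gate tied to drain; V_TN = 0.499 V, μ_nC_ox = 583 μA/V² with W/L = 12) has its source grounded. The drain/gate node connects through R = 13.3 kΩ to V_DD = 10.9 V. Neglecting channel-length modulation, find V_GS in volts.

V_GS = 0.961 V

With gate tied to drain, V_GS = V_DS ≥ V_GS − V_TN, so the device is in saturation.
k_n = μ_nC_ox · (W/L) = 6.996 mA/V².
KCL at the drain: ½ k_n (V_GS − V_TN)² = (V_DD − V_GS)/R.
Let x = V_GS − 0.499. Then 46.5 x² + x − 10.4 = 0, giving x = 0.462 V (positive root), so V_GS = 0.961 V.
I_D = (V_DD − V_GS)/R = (10.9 − 0.961) / 13.3 = 0.747 mA.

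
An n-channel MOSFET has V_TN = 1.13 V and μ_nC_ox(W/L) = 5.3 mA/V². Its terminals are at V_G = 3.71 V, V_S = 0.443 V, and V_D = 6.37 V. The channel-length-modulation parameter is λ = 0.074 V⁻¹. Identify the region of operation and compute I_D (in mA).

V_GS = V_G − V_S = 3.71 − 0.443 = 3.27 V; V_DS = V_D − V_S = 6.37 − 0.443 = 5.93 V.
V_ov = V_GS − V_TN = 3.27 − 1.13 = 2.14 V.
Since V_DS = 5.93 V ≥ V_ov = 2.14 V, the device is in saturation.
I_D = ½ k_n V_ov² (1 + λ V_DS) = 0.5 × 5.3 × 2.14² × (1 + 0.074 × 5.93) = 17.4 mA.

Saturation; I_D = 17.4 mA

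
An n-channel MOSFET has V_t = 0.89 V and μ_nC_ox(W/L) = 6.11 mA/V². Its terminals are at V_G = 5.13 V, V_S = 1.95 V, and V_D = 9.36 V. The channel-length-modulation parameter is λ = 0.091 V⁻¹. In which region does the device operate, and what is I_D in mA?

Saturation; I_D = 26.8 mA

V_GS = V_G − V_S = 5.13 − 1.95 = 3.18 V; V_DS = V_D − V_S = 9.36 − 1.95 = 7.41 V.
V_ov = V_GS − V_t = 3.18 − 0.89 = 2.29 V.
Since V_DS = 7.41 V ≥ V_ov = 2.29 V, the device is in saturation.
I_D = ½ k_n V_ov² (1 + λ V_DS) = 0.5 × 6.11 × 2.29² × (1 + 0.091 × 7.41) = 26.8 mA.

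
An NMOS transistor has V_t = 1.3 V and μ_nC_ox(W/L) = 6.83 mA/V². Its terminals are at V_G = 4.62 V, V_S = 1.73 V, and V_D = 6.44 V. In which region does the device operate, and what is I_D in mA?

V_GS = V_G − V_S = 4.62 − 1.73 = 2.89 V; V_DS = V_D − V_S = 6.44 − 1.73 = 4.71 V.
V_ov = V_GS − V_t = 2.89 − 1.3 = 1.59 V.
Since V_DS = 4.71 V ≥ V_ov = 1.59 V, the device is in saturation.
I_D = ½ k_n V_ov² = 0.5 × 6.83 × 1.59² = 8.63 mA.

Saturation; I_D = 8.63 mA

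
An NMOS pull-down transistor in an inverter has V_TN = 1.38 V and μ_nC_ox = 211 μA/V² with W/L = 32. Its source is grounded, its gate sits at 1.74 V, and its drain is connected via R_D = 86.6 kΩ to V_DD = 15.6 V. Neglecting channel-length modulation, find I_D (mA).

V_GS = V_G = 1.74 V, so V_ov = 1.74 − 1.38 = 0.36 V.
k_n = μ_nC_ox · (W/L) = 6.752 mA/V².
Assume saturation: I_D = ½ k_n V_ov² = 0.5 × 6.752 × 0.36² = 0.438 mA, giving V_DS = V_DD − I_D R_D = 15.6 − 0.438 × 86.6 = -22.3 V.
But -22.3 V < V_ov = 0.36 V, so the device is actually in triode.
In triode I_D = k_n[V_ov V_DS − ½ V_DS²] and I_D = (V_DD − V_DS)/R_D. Equating: 292 V_DS² − 211.5 V_DS + 15.6 = 0, giving V_DS = 0.0834 V (the root below V_ov).
I_D = (15.6 − 0.0834) / 86.6 = 0.179 mA.

I_D = 0.179 mA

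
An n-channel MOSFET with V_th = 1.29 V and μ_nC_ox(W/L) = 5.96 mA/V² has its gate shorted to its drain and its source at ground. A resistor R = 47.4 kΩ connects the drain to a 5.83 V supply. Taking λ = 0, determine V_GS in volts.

V_GS = 1.47 V

With gate tied to drain, V_GS = V_DS ≥ V_GS − V_th, so the device is in saturation.
KCL at the drain: ½ k_n (V_GS − V_th)² = (V_DD − V_GS)/R.
Let x = V_GS − 1.29. Then 141 x² + x − 4.54 = 0, giving x = 0.176 V (positive root), so V_GS = 1.47 V.
I_D = (V_DD − V_GS)/R = (5.83 − 1.47) / 47.4 = 0.0921 mA.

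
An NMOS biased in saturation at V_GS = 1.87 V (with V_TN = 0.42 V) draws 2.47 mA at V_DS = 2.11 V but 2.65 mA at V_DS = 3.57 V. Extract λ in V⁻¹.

λ = 0.0558 V⁻¹

With V_GS fixed, I_D ∝ (1 + λ V_DS) in saturation, so I_D2/I_D1 = (1 + λ V_DS2)/(1 + λ V_DS1).
2.65/2.47 = 1.073 = (1 + 3.57 λ)/(1 + 2.11 λ).
Solving: λ (I_D1 V_DS2 − I_D2 V_DS1) = I_D2 − I_D1, so λ = (2.65 − 2.47) / (2.47 × 3.57 − 2.65 × 2.11) = 0.18 / 3.23 = 0.0558 V⁻¹.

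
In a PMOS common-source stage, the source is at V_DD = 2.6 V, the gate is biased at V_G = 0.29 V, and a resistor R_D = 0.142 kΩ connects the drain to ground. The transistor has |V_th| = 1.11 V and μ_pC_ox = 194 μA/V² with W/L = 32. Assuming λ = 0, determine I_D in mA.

I_D = 4.47 mA

V_SG = V_DD − V_G = 2.6 − 0.29 = 2.31 V, so V_ov = 2.31 − 1.11 = 1.2 V.
k_p = μ_pC_ox · (W/L) = 6.208 mA/V².
Assume saturation: I_D = ½ k_p V_ov² = 0.5 × 6.208 × 1.2² = 4.47 mA, giving V_SD = V_DD − I_D R_D = 2.6 − 4.47 × 0.142 = 1.97 V.
V_SD = 1.97 V ≥ V_ov = 1.2 V, confirming saturation.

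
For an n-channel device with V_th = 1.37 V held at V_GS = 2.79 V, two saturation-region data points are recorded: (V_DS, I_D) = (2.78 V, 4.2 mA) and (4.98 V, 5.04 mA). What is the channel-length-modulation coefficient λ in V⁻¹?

λ = 0.122 V⁻¹

With V_GS fixed, I_D ∝ (1 + λ V_DS) in saturation, so I_D2/I_D1 = (1 + λ V_DS2)/(1 + λ V_DS1).
5.04/4.2 = 1.2 = (1 + 4.98 λ)/(1 + 2.78 λ).
Solving: λ (I_D1 V_DS2 − I_D2 V_DS1) = I_D2 − I_D1, so λ = (5.04 − 4.2) / (4.2 × 4.98 − 5.04 × 2.78) = 0.84 / 6.9 = 0.122 V⁻¹.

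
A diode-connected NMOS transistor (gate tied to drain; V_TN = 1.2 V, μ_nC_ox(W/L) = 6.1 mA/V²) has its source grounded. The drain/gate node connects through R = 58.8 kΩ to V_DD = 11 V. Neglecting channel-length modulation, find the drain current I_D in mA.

With gate tied to drain, V_GS = V_DS ≥ V_GS − V_TN, so the device is in saturation.
KCL at the drain: ½ k_n (V_GS − V_TN)² = (V_DD − V_GS)/R.
Let x = V_GS − 1.2. Then 179 x² + x − 9.8 = 0, giving x = 0.231 V (positive root), so V_GS = 1.43 V.
I_D = (V_DD − V_GS)/R = (11 − 1.43) / 58.8 = 0.163 mA.

I_D = 0.163 mA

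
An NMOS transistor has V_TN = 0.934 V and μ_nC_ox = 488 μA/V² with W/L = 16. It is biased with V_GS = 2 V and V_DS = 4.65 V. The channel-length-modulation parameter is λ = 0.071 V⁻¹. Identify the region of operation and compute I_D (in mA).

k_n = μ_nC_ox · (W/L) = 7.808 mA/V².
V_ov = V_GS − V_TN = 2 − 0.934 = 1.07 V.
Since V_DS = 4.65 V ≥ V_ov = 1.07 V, the device is in saturation.
I_D = ½ k_n V_ov² (1 + λ V_DS) = 0.5 × 7.808 × 1.07² × (1 + 0.071 × 4.65) = 5.9 mA.

Saturation; I_D = 5.90 mA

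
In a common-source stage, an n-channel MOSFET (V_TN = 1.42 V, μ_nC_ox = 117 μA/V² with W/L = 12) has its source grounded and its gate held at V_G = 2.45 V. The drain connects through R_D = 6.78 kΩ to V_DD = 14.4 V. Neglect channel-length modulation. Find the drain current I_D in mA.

V_GS = V_G = 2.45 V, so V_ov = 2.45 − 1.42 = 1.03 V.
k_n = μ_nC_ox · (W/L) = 1.404 mA/V².
Assume saturation: I_D = ½ k_n V_ov² = 0.5 × 1.404 × 1.03² = 0.745 mA, giving V_DS = V_DD − I_D R_D = 14.4 − 0.745 × 6.78 = 9.35 V.
V_DS = 9.35 V ≥ V_ov = 1.03 V, confirming saturation.

I_D = 0.745 mA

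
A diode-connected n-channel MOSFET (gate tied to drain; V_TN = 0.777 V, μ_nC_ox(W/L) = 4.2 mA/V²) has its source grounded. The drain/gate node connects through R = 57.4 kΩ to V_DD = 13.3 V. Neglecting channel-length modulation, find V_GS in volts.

With gate tied to drain, V_GS = V_DS ≥ V_GS − V_TN, so the device is in saturation.
KCL at the drain: ½ k_n (V_GS − V_TN)² = (V_DD − V_GS)/R.
Let x = V_GS − 0.777. Then 121 x² + x − 12.52 = 0, giving x = 0.318 V (positive root), so V_GS = 1.1 V.
I_D = (V_DD − V_GS)/R = (13.3 − 1.1) / 57.4 = 0.213 mA.

V_GS = 1.10 V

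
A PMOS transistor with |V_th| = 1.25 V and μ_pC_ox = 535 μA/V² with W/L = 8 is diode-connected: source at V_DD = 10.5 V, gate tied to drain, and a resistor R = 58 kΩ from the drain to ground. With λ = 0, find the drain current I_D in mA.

I_D = 0.155 mA

With gate tied to drain, V_SG = V_SD ≥ V_SG − |V_th|, so the device is in saturation.
k_p = μ_pC_ox · (W/L) = 4.28 mA/V².
KCL at the drain: ½ k_p (V_SG − |V_th|)² = (V_DD − V_SG)/R.
Let x = V_SG − 1.25. Then 124 x² + x − 9.25 = 0, giving x = 0.269 V (positive root), so V_SG = 1.52 V.
I_D = (V_DD − V_SG)/R = (10.5 − 1.52) / 58 = 0.155 mA.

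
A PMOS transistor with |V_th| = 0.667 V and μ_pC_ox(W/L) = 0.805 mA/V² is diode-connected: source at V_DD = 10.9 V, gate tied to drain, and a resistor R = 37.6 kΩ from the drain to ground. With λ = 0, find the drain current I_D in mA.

I_D = 0.251 mA

With gate tied to drain, V_SG = V_SD ≥ V_SG − |V_th|, so the device is in saturation.
KCL at the drain: ½ k_p (V_SG − |V_th|)² = (V_DD − V_SG)/R.
Let x = V_SG − 0.667. Then 15.1 x² + x − 10.23 = 0, giving x = 0.79 V (positive root), so V_SG = 1.46 V.
I_D = (V_DD − V_SG)/R = (10.9 − 1.46) / 37.6 = 0.251 mA.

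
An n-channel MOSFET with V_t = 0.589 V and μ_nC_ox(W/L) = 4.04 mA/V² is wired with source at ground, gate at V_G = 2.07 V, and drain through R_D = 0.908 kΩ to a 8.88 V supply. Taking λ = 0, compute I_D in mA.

I_D = 4.43 mA

V_GS = V_G = 2.07 V, so V_ov = 2.07 − 0.589 = 1.48 V.
Assume saturation: I_D = ½ k_n V_ov² = 0.5 × 4.04 × 1.48² = 4.43 mA, giving V_DS = V_DD − I_D R_D = 8.88 − 4.43 × 0.908 = 4.86 V.
V_DS = 4.86 V ≥ V_ov = 1.48 V, confirming saturation.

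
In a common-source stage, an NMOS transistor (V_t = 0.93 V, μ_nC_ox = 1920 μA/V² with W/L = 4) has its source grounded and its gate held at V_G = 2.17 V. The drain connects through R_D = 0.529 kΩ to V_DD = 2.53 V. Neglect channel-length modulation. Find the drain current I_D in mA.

I_D = 3.83 mA

V_GS = V_G = 2.17 V, so V_ov = 2.17 − 0.93 = 1.24 V.
k_n = μ_nC_ox · (W/L) = 7.68 mA/V².
Assume saturation: I_D = ½ k_n V_ov² = 0.5 × 7.68 × 1.24² = 5.9 mA, giving V_DS = V_DD − I_D R_D = 2.53 − 5.9 × 0.529 = -0.593 V.
But -0.593 V < V_ov = 1.24 V, so the device is actually in triode.
In triode I_D = k_n[V_ov V_DS − ½ V_DS²] and I_D = (V_DD − V_DS)/R_D. Equating: 2.03 V_DS² − 6.038 V_DS + 2.53 = 0, giving V_DS = 0.505 V (the root below V_ov).
I_D = (2.53 − 0.505) / 0.529 = 3.83 mA.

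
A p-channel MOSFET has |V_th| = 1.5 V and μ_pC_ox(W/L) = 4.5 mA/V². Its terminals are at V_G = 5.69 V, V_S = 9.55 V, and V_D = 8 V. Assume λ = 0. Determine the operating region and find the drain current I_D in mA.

V_SG = V_S − V_G = 9.55 − 5.69 = 3.86 V; V_SD = V_S − V_D = 9.55 − 8 = 1.55 V.
V_ov = V_SG − |V_th| = 3.86 − 1.5 = 2.36 V.
Since V_SD = 1.55 V < V_ov = 2.36 V, the device is in the triode region.
I_D = k_p [V_ov · V_SD − ½ V_SD²] = 4.5 × [2.36 × 1.55 − 0.5 × 1.55²] = 11.1 mA.

Triode; I_D = 11.1 mA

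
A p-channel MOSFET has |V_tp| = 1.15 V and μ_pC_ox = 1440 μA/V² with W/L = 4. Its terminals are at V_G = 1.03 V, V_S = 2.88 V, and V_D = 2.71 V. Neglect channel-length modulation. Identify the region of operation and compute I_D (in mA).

Triode; I_D = 0.602 mA

V_SG = V_S − V_G = 2.88 − 1.03 = 1.85 V; V_SD = V_S − V_D = 2.88 − 2.71 = 0.17 V.
k_p = μ_pC_ox · (W/L) = 5.76 mA/V².
V_ov = V_SG − |V_tp| = 1.85 − 1.15 = 0.7 V.
Since V_SD = 0.17 V < V_ov = 0.7 V, the device is in the triode region.
I_D = k_p [V_ov · V_SD − ½ V_SD²] = 5.76 × [0.7 × 0.17 − 0.5 × 0.17²] = 0.602 mA.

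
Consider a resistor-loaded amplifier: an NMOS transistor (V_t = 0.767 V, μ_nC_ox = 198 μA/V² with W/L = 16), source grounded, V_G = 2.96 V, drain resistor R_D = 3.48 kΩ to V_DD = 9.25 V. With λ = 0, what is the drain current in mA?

I_D = 2.54 mA

V_GS = V_G = 2.96 V, so V_ov = 2.96 − 0.767 = 2.19 V.
k_n = μ_nC_ox · (W/L) = 3.168 mA/V².
Assume saturation: I_D = ½ k_n V_ov² = 0.5 × 3.168 × 2.19² = 7.62 mA, giving V_DS = V_DD − I_D R_D = 9.25 − 7.62 × 3.48 = -17.3 V.
But -17.3 V < V_ov = 2.19 V, so the device is actually in triode.
In triode I_D = k_n[V_ov V_DS − ½ V_DS²] and I_D = (V_DD − V_DS)/R_D. Equating: 5.51 V_DS² − 25.18 V_DS + 9.25 = 0, giving V_DS = 0.403 V (the root below V_ov).
I_D = (9.25 − 0.403) / 3.48 = 2.54 mA.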